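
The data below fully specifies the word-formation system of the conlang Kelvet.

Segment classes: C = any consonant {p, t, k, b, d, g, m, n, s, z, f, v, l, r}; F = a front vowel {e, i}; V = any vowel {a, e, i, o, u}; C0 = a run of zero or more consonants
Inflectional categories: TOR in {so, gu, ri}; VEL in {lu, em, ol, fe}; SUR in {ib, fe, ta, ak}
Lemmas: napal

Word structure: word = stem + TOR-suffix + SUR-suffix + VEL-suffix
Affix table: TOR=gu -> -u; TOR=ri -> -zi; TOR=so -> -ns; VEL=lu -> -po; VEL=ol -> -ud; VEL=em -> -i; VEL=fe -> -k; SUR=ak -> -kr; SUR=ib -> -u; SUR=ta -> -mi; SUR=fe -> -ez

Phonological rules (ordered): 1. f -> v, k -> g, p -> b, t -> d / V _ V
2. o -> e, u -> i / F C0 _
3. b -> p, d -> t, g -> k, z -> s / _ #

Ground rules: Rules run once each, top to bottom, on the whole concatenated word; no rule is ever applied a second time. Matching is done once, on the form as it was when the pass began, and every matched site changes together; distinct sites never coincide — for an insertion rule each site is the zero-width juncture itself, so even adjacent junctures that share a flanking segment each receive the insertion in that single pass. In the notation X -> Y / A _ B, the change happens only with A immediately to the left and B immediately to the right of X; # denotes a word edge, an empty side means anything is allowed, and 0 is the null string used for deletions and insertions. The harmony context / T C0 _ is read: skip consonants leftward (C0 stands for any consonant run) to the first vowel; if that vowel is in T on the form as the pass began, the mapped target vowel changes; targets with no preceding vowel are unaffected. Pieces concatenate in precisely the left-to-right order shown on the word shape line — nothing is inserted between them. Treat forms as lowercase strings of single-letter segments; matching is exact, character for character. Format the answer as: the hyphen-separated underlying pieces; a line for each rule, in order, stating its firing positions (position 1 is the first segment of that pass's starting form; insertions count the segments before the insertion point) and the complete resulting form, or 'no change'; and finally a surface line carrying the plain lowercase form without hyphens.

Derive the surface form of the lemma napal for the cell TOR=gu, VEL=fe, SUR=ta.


underlying: napal-u-mi-k
1. f -> v, k -> g, p -> b, t -> d / V _ V: fires at position(s) 3: nabalumik
2. o -> e, u -> i / F C0 _: no change
3. b -> p, d -> t, g -> k, z -> s / _ #: no change
surface: nabalumik


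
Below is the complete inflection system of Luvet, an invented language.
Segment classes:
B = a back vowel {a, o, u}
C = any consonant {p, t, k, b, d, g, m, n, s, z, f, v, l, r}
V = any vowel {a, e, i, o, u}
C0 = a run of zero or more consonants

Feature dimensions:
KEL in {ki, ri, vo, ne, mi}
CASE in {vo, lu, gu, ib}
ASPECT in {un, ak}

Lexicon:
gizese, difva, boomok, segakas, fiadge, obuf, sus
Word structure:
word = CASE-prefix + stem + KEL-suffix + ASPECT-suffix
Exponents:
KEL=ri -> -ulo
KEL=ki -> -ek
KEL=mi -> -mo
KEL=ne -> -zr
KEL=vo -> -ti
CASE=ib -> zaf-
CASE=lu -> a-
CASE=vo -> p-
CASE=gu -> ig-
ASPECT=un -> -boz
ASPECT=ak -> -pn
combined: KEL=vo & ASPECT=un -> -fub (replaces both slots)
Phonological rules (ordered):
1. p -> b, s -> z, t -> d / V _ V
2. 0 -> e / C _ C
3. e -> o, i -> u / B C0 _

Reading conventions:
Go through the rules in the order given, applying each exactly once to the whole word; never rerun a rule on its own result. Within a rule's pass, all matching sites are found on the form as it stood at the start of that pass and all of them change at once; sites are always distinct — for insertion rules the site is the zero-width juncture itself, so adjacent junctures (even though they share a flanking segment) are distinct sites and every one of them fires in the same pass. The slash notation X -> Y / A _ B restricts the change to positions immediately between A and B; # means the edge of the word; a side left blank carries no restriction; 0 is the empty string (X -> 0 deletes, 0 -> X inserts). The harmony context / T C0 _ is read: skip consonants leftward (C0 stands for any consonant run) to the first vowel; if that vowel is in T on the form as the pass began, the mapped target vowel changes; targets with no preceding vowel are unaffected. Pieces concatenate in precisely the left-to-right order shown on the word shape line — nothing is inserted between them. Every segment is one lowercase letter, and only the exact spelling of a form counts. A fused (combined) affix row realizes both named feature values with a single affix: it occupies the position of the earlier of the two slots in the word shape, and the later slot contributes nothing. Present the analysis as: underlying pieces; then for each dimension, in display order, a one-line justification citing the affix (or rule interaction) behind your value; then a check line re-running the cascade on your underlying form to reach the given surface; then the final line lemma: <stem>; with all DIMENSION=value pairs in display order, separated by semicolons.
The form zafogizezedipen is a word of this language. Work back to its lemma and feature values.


underlying: zaf-gizese-ti-pn
KEL=vo - signalled by the affix -ti
CASE=ib - signalled by the affix zaf-
ASPECT=ak - signalled by the affix -pn
check: zafgizesetipn -> zafgizezedipn -> zafegizezedipen -> zafogizezedipen
lemma: gizese; KEL=vo; CASE=ib; ASPECT=ak


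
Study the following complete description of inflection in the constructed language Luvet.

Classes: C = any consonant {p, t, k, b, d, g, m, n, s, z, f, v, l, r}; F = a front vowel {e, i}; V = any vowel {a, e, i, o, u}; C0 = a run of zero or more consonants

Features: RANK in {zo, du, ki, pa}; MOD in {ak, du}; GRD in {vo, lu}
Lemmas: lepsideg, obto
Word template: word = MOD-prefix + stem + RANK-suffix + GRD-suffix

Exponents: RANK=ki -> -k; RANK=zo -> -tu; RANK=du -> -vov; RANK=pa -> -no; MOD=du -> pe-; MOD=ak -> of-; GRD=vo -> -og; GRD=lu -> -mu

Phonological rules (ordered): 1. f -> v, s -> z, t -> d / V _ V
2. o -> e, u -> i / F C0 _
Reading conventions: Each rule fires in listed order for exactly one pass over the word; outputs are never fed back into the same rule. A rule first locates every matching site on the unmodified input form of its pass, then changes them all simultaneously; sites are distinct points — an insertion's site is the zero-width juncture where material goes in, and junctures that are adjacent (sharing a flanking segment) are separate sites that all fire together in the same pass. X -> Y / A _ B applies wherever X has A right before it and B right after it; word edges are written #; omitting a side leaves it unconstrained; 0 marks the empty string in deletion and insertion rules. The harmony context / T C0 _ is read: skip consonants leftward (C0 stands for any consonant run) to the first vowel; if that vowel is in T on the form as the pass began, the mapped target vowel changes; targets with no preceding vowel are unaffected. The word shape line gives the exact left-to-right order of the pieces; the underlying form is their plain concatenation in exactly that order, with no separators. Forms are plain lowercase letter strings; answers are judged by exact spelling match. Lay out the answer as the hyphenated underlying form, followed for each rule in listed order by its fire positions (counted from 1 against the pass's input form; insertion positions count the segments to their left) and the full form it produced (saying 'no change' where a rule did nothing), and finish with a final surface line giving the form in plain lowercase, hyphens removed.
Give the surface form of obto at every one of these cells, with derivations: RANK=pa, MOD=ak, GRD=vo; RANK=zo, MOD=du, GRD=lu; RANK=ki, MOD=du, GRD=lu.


cell RANK=pa, MOD=ak, GRD=vo:
underlying: of-obto-no-og
1. f -> v, s -> z, t -> d / V _ V: fires at position(s) 2: ovobtonoog
2. o -> e, u -> i / F C0 _: no change
surface: ovobtonoog

cell RANK=zo, MOD=du, GRD=lu:
underlying: pe-obto-tu-mu
1. f -> v, s -> z, t -> d / V _ V: fires at position(s) 7: peobtodumu
2. o -> e, u -> i / F C0 _: fires at position(s) 3: peebtodumu
surface: peebtodumu

cell RANK=ki, MOD=du, GRD=lu:
underlying: pe-obto-k-mu
1. f -> v, s -> z, t -> d / V _ V: no change
2. o -> e, u -> i / F C0 _: fires at position(s) 3: peebtokmu
surface: peebtokmu


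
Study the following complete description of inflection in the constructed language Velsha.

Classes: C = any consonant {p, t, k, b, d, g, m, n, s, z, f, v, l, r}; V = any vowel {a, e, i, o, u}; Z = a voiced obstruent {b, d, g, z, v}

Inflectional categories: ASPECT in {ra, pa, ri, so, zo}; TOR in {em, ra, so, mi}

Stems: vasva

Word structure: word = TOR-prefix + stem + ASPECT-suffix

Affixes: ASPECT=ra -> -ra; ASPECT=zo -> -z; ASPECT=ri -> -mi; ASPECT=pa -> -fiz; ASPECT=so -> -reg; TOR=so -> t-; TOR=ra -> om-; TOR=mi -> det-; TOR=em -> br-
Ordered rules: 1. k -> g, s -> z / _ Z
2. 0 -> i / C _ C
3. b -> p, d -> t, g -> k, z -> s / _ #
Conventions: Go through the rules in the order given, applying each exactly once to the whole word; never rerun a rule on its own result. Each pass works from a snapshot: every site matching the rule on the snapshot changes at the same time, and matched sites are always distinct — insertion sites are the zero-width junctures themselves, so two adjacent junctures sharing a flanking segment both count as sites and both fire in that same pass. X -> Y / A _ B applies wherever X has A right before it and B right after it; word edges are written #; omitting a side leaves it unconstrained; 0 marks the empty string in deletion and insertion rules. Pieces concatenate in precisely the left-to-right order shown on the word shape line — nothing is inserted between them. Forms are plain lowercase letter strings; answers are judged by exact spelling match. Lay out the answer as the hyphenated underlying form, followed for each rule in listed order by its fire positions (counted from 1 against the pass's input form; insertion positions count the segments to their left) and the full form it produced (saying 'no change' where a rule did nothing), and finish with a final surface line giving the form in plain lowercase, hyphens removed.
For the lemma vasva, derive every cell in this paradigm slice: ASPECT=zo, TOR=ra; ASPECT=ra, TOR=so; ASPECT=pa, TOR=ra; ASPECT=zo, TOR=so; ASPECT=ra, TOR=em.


cell ASPECT=zo, TOR=ra:
underlying: om-vasva-z
1. k -> g, s -> z / _ Z: fires at position(s) 5: omvazvaz
2. 0 -> i / C _ C: inserts after position(s) 2, 5: omivazivaz
3. b -> p, d -> t, g -> k, z -> s / _ #: fires at position(s) 10: omivazivas
surface: omivazivas

cell ASPECT=ra, TOR=so:
underlying: t-vasva-ra
1. k -> g, s -> z / _ Z: fires at position(s) 4: tvazvara
2. 0 -> i / C _ C: inserts after position(s) 1, 4: tivazivara
3. b -> p, d -> t, g -> k, z -> s / _ #: no change
surface: tivazivara

cell ASPECT=pa, TOR=ra:
underlying: om-vasva-fiz
1. k -> g, s -> z / _ Z: fires at position(s) 5: omvazvafiz
2. 0 -> i / C _ C: inserts after position(s) 2, 5: omivazivafiz
3. b -> p, d -> t, g -> k, z -> s / _ #: fires at position(s) 12: omivazivafis
surface: omivazivafis

cell ASPECT=zo, TOR=so:
underlying: t-vasva-z
1. k -> g, s -> z / _ Z: fires at position(s) 4: tvazvaz
2. 0 -> i / C _ C: inserts after position(s) 1, 4: tivazivaz
3. b -> p, d -> t, g -> k, z -> s / _ #: fires at position(s) 9: tivazivas
surface: tivazivas

cell ASPECT=ra, TOR=em:
underlying: br-vasva-ra
1. k -> g, s -> z / _ Z: fires at position(s) 5: brvazvara
2. 0 -> i / C _ C: inserts after position(s) 1, 2, 5: birivazivara
3. b -> p, d -> t, g -> k, z -> s / _ #: no change
surface: birivazivara


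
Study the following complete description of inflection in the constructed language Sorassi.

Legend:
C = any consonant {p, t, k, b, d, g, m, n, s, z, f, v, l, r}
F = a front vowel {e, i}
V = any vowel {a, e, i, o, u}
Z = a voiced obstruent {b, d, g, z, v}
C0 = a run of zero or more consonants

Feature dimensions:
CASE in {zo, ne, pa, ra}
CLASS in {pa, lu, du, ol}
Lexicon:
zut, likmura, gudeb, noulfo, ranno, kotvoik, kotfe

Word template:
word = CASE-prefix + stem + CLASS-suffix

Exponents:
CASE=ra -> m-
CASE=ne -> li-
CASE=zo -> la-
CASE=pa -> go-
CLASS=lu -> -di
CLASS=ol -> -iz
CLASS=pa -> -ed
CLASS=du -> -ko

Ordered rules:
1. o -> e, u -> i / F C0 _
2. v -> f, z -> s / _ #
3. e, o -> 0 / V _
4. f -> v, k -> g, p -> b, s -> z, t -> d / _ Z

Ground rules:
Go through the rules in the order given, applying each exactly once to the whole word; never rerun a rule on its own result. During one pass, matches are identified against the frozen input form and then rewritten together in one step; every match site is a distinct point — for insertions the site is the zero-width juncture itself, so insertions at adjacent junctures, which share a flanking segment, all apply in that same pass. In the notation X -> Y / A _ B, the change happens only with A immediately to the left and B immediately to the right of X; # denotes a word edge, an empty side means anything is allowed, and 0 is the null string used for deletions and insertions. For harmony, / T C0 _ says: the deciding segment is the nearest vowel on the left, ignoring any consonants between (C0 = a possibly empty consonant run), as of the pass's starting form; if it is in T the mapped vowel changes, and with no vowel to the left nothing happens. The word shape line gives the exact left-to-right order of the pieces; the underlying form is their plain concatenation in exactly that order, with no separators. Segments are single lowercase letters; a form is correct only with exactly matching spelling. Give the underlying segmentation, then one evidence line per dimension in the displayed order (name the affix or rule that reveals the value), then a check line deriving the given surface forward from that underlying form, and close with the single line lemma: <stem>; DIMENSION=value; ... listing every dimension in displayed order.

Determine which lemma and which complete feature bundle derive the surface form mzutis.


underlying: m-zut-iz
CASE=ra - signalled by the affix m-
CLASS=ol - signalled by the affix -iz
check: mzutiz -> mzutiz -> mzutis -> mzutis -> mzutis
lemma: zut; CASE=ra; CLASS=ol


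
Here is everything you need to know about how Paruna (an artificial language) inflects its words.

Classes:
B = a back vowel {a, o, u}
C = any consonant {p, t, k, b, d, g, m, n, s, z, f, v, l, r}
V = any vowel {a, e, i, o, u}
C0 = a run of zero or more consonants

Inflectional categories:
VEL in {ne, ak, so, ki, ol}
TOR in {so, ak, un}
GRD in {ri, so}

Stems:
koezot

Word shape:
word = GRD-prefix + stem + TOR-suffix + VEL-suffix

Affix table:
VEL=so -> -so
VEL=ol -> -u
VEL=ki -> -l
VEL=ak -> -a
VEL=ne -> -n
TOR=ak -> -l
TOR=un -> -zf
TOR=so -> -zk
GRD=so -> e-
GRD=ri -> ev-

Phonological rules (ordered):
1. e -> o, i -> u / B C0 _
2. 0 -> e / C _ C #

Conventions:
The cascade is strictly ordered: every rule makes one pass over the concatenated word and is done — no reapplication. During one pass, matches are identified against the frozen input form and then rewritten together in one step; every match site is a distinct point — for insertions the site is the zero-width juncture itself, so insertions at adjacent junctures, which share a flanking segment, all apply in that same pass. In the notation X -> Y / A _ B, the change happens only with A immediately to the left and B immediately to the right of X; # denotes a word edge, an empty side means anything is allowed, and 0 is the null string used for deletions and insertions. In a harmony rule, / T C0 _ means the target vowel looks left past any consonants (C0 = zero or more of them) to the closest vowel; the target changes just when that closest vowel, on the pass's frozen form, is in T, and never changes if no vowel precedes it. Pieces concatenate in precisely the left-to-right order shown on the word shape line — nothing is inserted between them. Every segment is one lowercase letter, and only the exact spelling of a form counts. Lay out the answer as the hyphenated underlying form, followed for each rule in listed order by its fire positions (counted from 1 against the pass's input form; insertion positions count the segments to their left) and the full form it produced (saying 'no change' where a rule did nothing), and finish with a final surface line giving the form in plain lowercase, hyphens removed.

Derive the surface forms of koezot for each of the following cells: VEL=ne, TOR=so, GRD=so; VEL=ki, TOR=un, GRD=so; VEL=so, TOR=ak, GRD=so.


cell VEL=ne, TOR=so, GRD=so:
underlying: e-koezot-zk-n
1. e -> o, i -> u / B C0 _: fires at position(s) 4: ekoozotzkn
2. 0 -> e / C _ C #: inserts after position(s) 9: ekoozotzken
surface: ekoozotzken

cell VEL=ki, TOR=un, GRD=so:
underlying: e-koezot-zf-l
1. e -> o, i -> u / B C0 _: fires at position(s) 4: ekoozotzfl
2. 0 -> e / C _ C #: inserts after position(s) 9: ekoozotzfel
surface: ekoozotzfel

cell VEL=so, TOR=ak, GRD=so:
underlying: e-koezot-l-so
1. e -> o, i -> u / B C0 _: fires at position(s) 4: ekoozotlso
2. 0 -> e / C _ C #: no change
surface: ekoozotlso


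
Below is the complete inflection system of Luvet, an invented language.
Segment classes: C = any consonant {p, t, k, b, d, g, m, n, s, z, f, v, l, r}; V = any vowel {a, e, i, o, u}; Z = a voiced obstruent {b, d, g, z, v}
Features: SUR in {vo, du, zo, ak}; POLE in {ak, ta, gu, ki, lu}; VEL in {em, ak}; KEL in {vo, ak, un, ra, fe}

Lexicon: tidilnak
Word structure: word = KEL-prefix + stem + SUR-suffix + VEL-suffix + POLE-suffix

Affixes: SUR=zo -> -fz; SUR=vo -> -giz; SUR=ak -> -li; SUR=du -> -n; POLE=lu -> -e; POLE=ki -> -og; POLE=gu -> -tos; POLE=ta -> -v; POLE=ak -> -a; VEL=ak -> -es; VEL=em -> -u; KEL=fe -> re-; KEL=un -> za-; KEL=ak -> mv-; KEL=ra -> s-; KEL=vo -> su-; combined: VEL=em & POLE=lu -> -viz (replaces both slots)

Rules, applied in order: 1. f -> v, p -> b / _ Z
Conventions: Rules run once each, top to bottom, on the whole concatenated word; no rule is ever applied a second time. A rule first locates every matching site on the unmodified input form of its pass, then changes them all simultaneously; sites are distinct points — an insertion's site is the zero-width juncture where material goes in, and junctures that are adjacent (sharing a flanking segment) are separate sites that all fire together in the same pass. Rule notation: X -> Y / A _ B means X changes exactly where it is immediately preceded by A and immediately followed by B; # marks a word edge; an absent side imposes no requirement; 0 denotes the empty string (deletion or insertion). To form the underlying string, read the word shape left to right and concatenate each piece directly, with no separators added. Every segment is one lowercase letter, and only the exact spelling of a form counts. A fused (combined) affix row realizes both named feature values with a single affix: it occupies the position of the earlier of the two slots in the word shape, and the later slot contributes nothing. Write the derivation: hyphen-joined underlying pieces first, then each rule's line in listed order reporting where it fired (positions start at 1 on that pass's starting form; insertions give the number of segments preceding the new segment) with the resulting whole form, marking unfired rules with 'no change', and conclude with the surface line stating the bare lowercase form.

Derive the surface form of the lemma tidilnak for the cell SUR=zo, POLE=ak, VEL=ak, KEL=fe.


underlying: re-tidilnak-fz-es-a
1. f -> v, p -> b / _ Z: fires at position(s) 11: retidilnakvzesa
surface: retidilnakvzesa


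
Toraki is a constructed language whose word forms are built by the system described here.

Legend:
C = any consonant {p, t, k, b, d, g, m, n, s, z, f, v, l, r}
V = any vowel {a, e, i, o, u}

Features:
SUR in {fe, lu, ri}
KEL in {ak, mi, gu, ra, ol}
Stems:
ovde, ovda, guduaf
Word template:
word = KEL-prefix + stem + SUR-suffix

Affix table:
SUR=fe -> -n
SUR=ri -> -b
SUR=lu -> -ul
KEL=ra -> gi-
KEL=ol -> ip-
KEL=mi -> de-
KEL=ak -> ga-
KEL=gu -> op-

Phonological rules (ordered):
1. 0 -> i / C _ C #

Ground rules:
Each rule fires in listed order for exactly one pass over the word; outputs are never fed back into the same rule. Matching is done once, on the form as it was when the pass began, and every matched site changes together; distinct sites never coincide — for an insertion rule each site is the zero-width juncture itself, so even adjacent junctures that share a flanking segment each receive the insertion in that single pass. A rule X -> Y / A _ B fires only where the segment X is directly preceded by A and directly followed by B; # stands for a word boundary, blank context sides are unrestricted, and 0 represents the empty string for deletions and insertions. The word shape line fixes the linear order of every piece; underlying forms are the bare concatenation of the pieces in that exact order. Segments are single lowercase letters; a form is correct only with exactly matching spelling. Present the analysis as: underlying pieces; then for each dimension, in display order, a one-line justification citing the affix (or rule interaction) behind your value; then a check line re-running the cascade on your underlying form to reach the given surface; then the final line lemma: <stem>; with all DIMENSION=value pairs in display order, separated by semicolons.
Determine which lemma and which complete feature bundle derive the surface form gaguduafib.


underlying: ga-guduaf-b
SUR=ri - signalled by the affix -b
KEL=ak - signalled by the affix ga-
check: gaguduafb -> gaguduafib
lemma: guduaf; SUR=ri; KEL=ak


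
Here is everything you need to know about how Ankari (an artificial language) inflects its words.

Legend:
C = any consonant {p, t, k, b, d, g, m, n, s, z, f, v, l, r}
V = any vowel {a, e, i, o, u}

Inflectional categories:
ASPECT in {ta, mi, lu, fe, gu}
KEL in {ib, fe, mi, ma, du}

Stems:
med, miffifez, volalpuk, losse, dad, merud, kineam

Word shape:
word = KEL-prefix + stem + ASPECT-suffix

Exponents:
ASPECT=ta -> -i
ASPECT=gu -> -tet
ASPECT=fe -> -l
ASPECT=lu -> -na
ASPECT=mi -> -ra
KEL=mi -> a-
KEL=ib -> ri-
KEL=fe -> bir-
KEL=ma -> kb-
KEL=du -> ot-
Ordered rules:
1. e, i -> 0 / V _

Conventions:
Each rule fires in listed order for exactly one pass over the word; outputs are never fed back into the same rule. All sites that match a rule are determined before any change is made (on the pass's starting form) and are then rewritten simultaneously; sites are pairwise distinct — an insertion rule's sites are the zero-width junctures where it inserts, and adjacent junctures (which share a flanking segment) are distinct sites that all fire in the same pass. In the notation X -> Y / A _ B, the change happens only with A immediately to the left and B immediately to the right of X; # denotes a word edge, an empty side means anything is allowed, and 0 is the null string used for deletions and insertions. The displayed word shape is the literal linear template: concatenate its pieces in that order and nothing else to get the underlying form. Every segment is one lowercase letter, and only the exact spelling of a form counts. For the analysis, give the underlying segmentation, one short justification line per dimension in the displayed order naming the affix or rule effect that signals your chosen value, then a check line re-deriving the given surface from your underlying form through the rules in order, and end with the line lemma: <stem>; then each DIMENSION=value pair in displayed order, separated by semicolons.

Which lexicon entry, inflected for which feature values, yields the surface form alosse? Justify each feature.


underlying: a-losse-i
ASPECT=ta - signalled by the affix -i
KEL=mi - signalled by the affix a-
check: alossei -> alosse
lemma: losse; ASPECT=ta; KEL=mi


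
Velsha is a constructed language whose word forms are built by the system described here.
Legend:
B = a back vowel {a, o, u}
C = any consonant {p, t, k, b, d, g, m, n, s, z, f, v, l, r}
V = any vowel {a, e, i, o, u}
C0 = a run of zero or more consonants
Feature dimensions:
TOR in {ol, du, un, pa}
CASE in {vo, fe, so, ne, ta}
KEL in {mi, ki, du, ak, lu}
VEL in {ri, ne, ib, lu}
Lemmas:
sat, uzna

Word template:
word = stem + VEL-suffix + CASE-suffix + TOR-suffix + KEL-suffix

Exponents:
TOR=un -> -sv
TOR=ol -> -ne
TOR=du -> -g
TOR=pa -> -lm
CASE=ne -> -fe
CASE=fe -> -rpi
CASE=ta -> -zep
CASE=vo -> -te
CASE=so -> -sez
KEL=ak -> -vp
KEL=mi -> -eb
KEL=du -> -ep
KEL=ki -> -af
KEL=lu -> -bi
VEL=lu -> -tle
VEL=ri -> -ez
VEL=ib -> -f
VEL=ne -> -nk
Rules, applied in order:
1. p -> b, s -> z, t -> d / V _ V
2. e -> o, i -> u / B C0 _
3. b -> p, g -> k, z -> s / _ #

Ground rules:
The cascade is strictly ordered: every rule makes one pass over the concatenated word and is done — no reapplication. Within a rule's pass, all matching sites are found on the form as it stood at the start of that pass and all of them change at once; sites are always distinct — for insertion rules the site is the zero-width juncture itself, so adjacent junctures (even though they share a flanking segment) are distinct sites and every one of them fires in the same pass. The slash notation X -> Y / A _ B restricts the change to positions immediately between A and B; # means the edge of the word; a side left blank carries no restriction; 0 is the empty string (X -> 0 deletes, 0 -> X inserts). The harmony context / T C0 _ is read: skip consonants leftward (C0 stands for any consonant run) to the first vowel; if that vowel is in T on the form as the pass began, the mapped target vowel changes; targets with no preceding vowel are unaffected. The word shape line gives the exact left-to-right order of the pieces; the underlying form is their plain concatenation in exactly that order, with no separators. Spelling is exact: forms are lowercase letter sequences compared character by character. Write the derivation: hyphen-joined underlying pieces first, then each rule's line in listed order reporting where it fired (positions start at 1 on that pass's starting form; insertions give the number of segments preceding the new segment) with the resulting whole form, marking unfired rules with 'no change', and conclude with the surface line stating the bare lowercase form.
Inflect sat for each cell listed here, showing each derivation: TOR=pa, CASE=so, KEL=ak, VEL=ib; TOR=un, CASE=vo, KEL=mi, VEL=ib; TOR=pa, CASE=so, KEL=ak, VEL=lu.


cell TOR=pa, CASE=so, KEL=ak, VEL=ib:
underlying: sat-f-sez-lm-vp
1. p -> b, s -> z, t -> d / V _ V: no change
2. e -> o, i -> u / B C0 _: fires at position(s) 6: satfsozlmvp
3. b -> p, g -> k, z -> s / _ #: no change
surface: satfsozlmvp

cell TOR=un, CASE=vo, KEL=mi, VEL=ib:
underlying: sat-f-te-sv-eb
1. p -> b, s -> z, t -> d / V _ V: no change
2. e -> o, i -> u / B C0 _: fires at position(s) 6: satftosveb
3. b -> p, g -> k, z -> s / _ #: fires at position(s) 10: satftosvep
surface: satftosvep

cell TOR=pa, CASE=so, KEL=ak, VEL=lu:
underlying: sat-tle-sez-lm-vp
1. p -> b, s -> z, t -> d / V _ V: fires at position(s) 7: sattlezezlmvp
2. e -> o, i -> u / B C0 _: fires at position(s) 6: sattlozezlmvp
3. b -> p, g -> k, z -> s / _ #: no change
surface: sattlozezlmvp


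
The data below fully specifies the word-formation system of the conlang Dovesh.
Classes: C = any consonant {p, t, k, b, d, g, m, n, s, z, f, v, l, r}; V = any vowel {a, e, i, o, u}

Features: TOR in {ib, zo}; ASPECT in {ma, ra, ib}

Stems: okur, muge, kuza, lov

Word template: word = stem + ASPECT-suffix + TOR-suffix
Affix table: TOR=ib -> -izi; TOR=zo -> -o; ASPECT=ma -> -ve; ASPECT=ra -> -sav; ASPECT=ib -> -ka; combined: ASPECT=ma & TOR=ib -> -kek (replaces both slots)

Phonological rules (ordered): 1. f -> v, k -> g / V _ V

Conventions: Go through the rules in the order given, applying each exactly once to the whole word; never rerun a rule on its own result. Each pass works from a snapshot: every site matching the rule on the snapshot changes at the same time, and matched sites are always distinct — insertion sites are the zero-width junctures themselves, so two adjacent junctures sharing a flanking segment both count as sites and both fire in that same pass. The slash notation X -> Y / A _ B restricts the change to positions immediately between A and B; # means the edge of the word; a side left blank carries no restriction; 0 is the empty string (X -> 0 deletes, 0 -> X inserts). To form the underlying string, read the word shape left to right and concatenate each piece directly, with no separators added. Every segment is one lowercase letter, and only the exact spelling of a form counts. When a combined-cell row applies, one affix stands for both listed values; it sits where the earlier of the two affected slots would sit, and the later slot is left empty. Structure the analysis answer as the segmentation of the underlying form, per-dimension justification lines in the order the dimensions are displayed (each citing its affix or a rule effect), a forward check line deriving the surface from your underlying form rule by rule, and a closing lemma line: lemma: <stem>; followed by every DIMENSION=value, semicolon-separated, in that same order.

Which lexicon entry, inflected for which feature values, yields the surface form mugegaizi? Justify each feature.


underlying: muge-ka-izi
TOR=ib - signalled by the affix -izi
ASPECT=ib - signalled by the affix -ka
check: mugekaizi -> mugegaizi
lemma: muge; TOR=ib; ASPECT=ib


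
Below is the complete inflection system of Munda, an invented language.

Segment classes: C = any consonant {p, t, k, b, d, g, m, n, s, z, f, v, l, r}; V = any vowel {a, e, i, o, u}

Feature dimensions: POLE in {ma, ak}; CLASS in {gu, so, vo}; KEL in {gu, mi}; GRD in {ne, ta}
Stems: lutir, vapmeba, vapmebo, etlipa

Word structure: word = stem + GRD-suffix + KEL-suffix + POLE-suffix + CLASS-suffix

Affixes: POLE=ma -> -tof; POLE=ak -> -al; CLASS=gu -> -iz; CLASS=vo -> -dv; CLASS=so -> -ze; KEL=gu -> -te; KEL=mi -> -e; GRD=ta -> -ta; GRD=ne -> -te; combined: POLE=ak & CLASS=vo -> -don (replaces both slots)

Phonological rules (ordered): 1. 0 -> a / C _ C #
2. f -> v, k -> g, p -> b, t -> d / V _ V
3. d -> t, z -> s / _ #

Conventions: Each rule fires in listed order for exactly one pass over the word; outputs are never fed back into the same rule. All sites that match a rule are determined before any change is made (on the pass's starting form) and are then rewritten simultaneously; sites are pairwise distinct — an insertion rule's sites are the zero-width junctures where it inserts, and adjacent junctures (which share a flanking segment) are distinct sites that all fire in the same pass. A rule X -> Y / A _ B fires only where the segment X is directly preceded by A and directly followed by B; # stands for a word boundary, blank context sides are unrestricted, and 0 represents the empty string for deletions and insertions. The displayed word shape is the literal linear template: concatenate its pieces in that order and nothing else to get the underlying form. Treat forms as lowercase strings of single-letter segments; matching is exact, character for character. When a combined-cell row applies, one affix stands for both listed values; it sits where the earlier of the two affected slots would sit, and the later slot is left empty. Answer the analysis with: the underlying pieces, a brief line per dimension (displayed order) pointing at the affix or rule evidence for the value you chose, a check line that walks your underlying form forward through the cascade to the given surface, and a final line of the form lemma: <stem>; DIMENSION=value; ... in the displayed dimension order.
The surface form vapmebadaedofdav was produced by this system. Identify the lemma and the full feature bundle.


underlying: vapmeba-ta-e-tof-dv
POLE=ma - signalled by the affix -tof
CLASS=vo - signalled by the affix -dv
KEL=mi - signalled by the affix -e
GRD=ta - signalled by the affix -ta
check: vapmebataetofdv -> vapmebataetofdav -> vapmebadaedofdav -> vapmebadaedofdav
lemma: vapmeba; POLE=ma; CLASS=vo; KEL=mi; GRD=ta


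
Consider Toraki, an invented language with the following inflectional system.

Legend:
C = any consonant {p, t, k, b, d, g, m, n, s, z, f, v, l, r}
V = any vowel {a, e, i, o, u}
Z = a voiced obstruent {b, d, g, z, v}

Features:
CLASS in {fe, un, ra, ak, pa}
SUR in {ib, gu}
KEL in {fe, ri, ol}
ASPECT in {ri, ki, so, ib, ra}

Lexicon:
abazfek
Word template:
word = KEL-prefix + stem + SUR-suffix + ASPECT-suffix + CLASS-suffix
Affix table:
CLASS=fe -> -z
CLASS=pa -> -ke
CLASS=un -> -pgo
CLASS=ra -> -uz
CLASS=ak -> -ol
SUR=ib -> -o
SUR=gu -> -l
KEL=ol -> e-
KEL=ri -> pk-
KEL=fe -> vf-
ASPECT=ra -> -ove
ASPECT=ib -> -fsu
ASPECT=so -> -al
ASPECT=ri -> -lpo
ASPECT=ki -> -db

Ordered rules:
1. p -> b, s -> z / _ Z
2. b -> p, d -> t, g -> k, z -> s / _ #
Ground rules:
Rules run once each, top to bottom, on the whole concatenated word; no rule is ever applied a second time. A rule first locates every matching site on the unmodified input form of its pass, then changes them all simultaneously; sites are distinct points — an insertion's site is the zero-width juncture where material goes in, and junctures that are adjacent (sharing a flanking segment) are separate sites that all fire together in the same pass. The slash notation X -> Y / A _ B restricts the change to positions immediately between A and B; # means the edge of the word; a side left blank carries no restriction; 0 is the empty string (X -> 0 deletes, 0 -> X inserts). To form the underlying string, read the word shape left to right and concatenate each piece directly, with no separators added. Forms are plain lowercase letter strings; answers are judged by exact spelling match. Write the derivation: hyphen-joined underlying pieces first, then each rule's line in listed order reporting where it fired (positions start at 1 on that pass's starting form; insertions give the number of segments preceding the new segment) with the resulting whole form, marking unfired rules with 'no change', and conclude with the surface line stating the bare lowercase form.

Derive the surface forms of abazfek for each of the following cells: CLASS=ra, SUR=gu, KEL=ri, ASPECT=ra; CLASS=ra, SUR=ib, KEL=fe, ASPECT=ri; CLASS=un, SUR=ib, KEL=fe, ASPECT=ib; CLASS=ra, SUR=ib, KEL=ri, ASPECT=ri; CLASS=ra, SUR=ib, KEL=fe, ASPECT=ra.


cell CLASS=ra, SUR=gu, KEL=ri, ASPECT=ra:
underlying: pk-abazfek-l-ove-uz
1. p -> b, s -> z / _ Z: no change
2. b -> p, d -> t, g -> k, z -> s / _ #: fires at position(s) 15: pkabazfekloveus
surface: pkabazfekloveus

cell CLASS=ra, SUR=ib, KEL=fe, ASPECT=ri:
underlying: vf-abazfek-o-lpo-uz
1. p -> b, s -> z / _ Z: no change
2. b -> p, d -> t, g -> k, z -> s / _ #: fires at position(s) 15: vfabazfekolpous
surface: vfabazfekolpous

cell CLASS=un, SUR=ib, KEL=fe, ASPECT=ib:
underlying: vf-abazfek-o-fsu-pgo
1. p -> b, s -> z / _ Z: fires at position(s) 14: vfabazfekofsubgo
2. b -> p, d -> t, g -> k, z -> s / _ #: no change
surface: vfabazfekofsubgo

cell CLASS=ra, SUR=ib, KEL=ri, ASPECT=ri:
underlying: pk-abazfek-o-lpo-uz
1. p -> b, s -> z / _ Z: no change
2. b -> p, d -> t, g -> k, z -> s / _ #: fires at position(s) 15: pkabazfekolpous
surface: pkabazfekolpous

cell CLASS=ra, SUR=ib, KEL=fe, ASPECT=ra:
underlying: vf-abazfek-o-ove-uz
1. p -> b, s -> z / _ Z: no change
2. b -> p, d -> t, g -> k, z -> s / _ #: fires at position(s) 15: vfabazfekooveus
surface: vfabazfekooveus


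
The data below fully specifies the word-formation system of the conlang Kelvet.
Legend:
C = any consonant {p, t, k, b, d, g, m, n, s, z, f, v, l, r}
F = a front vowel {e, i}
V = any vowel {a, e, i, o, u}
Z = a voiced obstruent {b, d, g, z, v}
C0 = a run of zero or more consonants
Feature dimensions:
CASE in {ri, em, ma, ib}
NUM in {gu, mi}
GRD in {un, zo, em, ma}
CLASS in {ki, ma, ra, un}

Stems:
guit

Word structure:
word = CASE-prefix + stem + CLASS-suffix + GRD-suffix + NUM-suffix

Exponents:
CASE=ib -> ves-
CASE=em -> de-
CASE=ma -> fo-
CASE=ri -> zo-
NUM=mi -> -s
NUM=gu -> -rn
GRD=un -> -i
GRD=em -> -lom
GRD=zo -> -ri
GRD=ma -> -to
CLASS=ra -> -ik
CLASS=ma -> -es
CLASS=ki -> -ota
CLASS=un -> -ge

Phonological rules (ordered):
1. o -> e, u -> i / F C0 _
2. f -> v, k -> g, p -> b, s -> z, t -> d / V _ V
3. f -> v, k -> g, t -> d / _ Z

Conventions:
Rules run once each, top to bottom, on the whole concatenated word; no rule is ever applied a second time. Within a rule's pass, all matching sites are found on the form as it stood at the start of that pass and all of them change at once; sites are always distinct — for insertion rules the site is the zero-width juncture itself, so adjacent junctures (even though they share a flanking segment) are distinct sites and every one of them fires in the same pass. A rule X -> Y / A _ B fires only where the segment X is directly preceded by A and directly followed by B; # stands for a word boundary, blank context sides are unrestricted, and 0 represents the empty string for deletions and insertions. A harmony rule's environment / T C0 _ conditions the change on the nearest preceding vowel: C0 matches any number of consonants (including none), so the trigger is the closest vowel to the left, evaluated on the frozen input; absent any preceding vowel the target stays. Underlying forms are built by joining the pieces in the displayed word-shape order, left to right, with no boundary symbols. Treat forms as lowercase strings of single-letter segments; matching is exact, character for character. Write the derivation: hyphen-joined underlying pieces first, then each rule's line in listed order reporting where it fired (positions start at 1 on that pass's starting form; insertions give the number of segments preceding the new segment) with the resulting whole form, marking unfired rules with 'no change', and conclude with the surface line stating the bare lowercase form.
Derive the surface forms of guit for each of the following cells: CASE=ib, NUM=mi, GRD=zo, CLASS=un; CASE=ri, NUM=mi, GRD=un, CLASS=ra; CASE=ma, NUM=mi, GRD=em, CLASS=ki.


cell CASE=ib, NUM=mi, GRD=zo, CLASS=un:
underlying: ves-guit-ge-ri-s
1. o -> e, u -> i / F C0 _: fires at position(s) 5: vesgiitgeris
2. f -> v, k -> g, p -> b, s -> z, t -> d / V _ V: no change
3. f -> v, k -> g, t -> d / _ Z: fires at position(s) 7: vesgiidgeris
surface: vesgiidgeris

cell CASE=ri, NUM=mi, GRD=un, CLASS=ra:
underlying: zo-guit-ik-i-s
1. o -> e, u -> i / F C0 _: no change
2. f -> v, k -> g, p -> b, s -> z, t -> d / V _ V: fires at position(s) 6, 8: zoguidigis
3. f -> v, k -> g, t -> d / _ Z: no change
surface: zoguidigis

cell CASE=ma, NUM=mi, GRD=em, CLASS=ki:
underlying: fo-guit-ota-lom-s
1. o -> e, u -> i / F C0 _: fires at position(s) 7: foguitetaloms
2. f -> v, k -> g, p -> b, s -> z, t -> d / V _ V: fires at position(s) 6, 8: foguidedaloms
3. f -> v, k -> g, t -> d / _ Z: no change
surface: foguidedaloms


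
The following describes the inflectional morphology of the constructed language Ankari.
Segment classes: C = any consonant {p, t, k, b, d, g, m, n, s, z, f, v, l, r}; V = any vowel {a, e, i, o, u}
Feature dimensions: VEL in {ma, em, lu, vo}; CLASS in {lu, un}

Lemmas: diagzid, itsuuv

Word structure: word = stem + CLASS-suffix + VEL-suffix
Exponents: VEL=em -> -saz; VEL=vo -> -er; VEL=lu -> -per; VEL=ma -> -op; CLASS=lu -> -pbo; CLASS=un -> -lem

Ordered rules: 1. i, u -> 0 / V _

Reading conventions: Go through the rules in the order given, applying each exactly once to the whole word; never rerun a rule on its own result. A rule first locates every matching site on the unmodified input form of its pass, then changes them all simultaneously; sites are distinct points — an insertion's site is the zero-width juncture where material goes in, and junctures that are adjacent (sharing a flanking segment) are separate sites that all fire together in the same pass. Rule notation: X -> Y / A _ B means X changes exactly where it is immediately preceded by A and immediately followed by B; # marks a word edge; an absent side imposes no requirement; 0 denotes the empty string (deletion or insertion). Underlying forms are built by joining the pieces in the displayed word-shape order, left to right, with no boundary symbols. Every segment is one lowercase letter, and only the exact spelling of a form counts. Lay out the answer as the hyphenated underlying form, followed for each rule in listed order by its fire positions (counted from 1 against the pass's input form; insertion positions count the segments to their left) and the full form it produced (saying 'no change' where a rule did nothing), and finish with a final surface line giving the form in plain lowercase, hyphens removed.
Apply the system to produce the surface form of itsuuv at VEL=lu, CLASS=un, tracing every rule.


underlying: itsuuv-lem-per
1. i, u -> 0 / V _: fires at position(s) 5: itsuvlemper
surface: itsuvlemper
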